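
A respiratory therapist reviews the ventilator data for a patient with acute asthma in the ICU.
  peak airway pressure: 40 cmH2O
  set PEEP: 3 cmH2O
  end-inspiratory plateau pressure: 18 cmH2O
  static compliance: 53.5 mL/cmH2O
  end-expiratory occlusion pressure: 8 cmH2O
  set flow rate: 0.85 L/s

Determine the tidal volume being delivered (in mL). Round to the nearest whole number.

535

End-expiratory occlusion gives total PEEP = 8 cmH2O (intrinsic PEEP = 8 − 3 = 5). Use total PEEP for the elastic gradient.
Vt = Cstat × (Pplat − PEEPtotal) = 53.5 × (18 − 8) = 53.5 × 10.0 = 535.0 mL.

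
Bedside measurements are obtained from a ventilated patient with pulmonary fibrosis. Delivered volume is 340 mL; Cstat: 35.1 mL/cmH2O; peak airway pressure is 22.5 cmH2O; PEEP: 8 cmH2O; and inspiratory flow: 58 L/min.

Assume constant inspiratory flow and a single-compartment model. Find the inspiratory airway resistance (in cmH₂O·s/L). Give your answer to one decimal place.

5.0

Flow: 58 L/min ÷ 60 = 0.9667 L/s.
Equation of motion (constant flow): PIP = Vt/C + R·V̇ + PEEP.
R·V̇ = PIP − Vt/C − PEEP = 22.5 − 340/35.1 − 8 = 22.5 − 9.687 − 8 = 4.813 cmH2O.
R = 4.813 / 0.9667 = 4.979 cmH2O·s/L.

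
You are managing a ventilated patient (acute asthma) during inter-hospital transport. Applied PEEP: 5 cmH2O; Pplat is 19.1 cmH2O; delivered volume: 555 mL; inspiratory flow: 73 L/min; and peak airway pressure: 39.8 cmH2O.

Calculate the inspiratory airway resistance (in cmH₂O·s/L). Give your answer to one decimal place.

17.0

Flow: 73 L/min ÷ 60 = 1.2167 L/s.
Raw = (PIP − Pplat) / flow = (39.8 − 19.1) / 1.2167 = 20.7 / 1.2167 = 17.013 cmH2O·s/L.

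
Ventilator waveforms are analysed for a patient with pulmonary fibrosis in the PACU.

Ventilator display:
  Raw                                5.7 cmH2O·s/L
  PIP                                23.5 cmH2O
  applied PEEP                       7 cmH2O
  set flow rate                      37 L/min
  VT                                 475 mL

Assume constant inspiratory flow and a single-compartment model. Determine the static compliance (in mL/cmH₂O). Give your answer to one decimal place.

36.6

Flow: 37 L/min ÷ 60 = 0.6167 L/s.
Equation of motion (constant flow): PIP = Vt/C + R·V̇ + PEEP.
Vt/C = PIP − R·V̇ − PEEP = 23.5 − 5.7×0.6167 − 7 = 23.5 − 3.515 − 7 = 12.985 cmH2O.
C = Vt / 12.985 = 475 / 12.985 = 36.581 mL/cmH2O.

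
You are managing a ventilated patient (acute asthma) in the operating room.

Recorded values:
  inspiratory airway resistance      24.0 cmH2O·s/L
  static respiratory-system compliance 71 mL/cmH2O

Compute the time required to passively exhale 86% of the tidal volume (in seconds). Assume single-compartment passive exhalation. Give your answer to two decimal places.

τ = R × C = 24.0 × 71 mL/cmH2O = 24.0 × 0.071 L/cmH2O = 1.704 s.
Exhaled fraction f = 1 − e^(−t/τ) → t = −τ·ln(1 − f) = −1.704·ln(0.14) = 3.35 s.

3.35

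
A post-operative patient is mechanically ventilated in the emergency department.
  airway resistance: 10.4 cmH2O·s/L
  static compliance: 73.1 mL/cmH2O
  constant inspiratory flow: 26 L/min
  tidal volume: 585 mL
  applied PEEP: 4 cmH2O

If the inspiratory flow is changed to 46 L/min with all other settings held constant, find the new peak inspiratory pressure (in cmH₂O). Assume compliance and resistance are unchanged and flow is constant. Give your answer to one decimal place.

20.0

Flow: 26 L/min ÷ 60 = 0.4333 L/s.
New flow: 46 L/min ÷ 60 = 0.7667 L/s.
PIP = Vt/C + R·V̇ + PEEP (constant-flow equation of motion).
Only the resistive term changes: ΔPIP = R × ΔV̇ = 10.4 × (0.7667 − 0.4333) = 10.4 × 0.3334 = 3.467 cmH2O.
Original PIP = 585/73.1 + 10.4×0.4333 + 4 = 16.509 cmH2O; new PIP = 16.509 + (3.467) = 19.976 cmH2O.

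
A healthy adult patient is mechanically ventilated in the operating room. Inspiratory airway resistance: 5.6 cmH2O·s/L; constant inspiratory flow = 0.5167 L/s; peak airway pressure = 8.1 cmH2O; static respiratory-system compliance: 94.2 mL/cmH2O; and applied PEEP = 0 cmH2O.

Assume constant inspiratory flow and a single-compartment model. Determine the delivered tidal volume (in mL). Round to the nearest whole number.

Equation of motion (constant flow): PIP = Vt/C + R·V̇ + PEEP.
Vt/C = PIP − R·V̇ − PEEP = 8.1 − 2.894 − 0 = 5.206 cmH2O.
Vt = C × 5.206 = 94.2 × 5.206 = 490.41 mL.

490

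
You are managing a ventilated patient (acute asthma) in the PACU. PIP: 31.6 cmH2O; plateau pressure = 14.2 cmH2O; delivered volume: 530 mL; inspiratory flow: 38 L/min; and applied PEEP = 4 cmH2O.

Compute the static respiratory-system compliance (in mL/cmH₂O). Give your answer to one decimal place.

52.0

Cstat = Vt / (Pplat − PEEP) = 530 / (14.2 − 4) = 530 / 10.2 = 51.961 mL/cmH2O.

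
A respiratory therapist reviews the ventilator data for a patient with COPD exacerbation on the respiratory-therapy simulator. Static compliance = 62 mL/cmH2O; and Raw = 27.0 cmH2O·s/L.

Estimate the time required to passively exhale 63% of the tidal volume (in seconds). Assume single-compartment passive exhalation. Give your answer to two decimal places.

1.66

τ = R × C = 27.0 × 62 mL/cmH2O = 27.0 × 0.062 L/cmH2O = 1.674 s.
Exhaled fraction f = 1 − e^(−t/τ) → t = −τ·ln(1 − f) = −1.674·ln(0.37) = 1.664 s.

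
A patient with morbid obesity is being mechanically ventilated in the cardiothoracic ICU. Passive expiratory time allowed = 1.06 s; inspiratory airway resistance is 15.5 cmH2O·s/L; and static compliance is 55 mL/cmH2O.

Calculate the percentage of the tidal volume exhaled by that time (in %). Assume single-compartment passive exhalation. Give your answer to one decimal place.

71.2

τ = R × C = 15.5 × 55 mL/cmH2O = 15.5 × 0.055 L/cmH2O = 0.8525 s.
Passive exhalation: V(t)/V₀ = e^(−t/τ) = e^(−1.06/0.8525) = 0.2884.
Fraction exhaled = 1 − 0.2884 = 0.7116 → 71.16%.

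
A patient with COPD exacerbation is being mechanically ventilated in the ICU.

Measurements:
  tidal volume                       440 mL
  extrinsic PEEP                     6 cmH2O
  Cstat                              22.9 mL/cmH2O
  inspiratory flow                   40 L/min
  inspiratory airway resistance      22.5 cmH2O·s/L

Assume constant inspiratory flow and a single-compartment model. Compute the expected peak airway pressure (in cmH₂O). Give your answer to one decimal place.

Flow: 40 L/min ÷ 60 = 0.6667 L/s.
Equation of motion (constant flow): PIP = Vt/C + R·V̇ + PEEP.
PIP = 440/22.9 + 22.5×0.6667 + 6 = 19.214 + 15.001 + 6 = 40.215 cmH2O.

40.2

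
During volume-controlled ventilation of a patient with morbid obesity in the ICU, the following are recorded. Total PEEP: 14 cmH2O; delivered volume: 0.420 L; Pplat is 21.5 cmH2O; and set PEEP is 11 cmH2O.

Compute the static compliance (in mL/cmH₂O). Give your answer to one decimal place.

End-expiratory occlusion gives total PEEP = 14 cmH2O (intrinsic PEEP = 14 − 11 = 3). Use total PEEP for the elastic gradient.
Cstat = Vt / (Pplat − PEEPtotal) = 420 / (21.5 − 14) = 420 / 7.5 = 56.0 mL/cmH2O.

56.0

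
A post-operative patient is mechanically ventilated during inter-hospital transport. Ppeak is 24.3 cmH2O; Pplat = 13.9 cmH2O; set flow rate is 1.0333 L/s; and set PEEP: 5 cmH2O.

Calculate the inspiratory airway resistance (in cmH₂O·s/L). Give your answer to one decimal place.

Raw = (PIP − Pplat) / flow = (24.3 − 13.9) / 1.0333 = 10.4 / 1.0333 = 10.065 cmH2O·s/L.

10.1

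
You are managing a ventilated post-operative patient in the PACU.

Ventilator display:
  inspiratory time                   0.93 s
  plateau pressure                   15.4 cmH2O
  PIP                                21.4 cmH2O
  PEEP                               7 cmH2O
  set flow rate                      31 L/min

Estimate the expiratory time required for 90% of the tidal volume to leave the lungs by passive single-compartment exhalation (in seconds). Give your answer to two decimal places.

Flow: 31 L/min ÷ 60 = 0.5167 L/s.
Vt = flow × Ti = 0.5167 L/s × 0.93 s × 1000 mL/L = 480.53 mL.
R = (PIP − Pplat)/V̇ = (21.4 − 15.4) / 0.5167 = 6.0/0.5167 = 11.612 cmH2O·s/L.
C = Vt/(Pplat − PEEP) = 480.53 / (15.4 − 7) = 480.53/8.4 = 57.206 mL/cmH2O.
τ = R × C = 11.612 × 0.05721 L/cmH2O = 0.6643 s.
t = −τ·ln(1 − 0.90) = −0.6643·ln(0.1) = 1.53 s.

1.53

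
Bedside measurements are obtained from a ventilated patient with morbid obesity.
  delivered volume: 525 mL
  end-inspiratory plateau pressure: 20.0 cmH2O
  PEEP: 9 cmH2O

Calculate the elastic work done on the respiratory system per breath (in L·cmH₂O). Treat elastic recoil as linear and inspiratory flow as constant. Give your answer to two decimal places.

2.89

Elastic work ≈ ½ × (Pplat − PEEP) × Vt = 0.5 × (20.0 − 9) × 0.525 L = 0.5 × 11.0 × 0.525 = 2.888 L·cmH2O.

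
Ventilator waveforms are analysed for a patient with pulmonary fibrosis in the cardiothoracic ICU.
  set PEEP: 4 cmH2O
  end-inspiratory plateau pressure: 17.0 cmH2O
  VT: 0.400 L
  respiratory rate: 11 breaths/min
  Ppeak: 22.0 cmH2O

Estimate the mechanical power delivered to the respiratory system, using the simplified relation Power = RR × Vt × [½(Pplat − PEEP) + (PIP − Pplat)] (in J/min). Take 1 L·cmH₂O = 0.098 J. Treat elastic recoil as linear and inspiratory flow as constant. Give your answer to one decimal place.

Per-breath work = Vt × [½(Pplat−PEEP) + (PIP−Pplat)] = 0.400 × [0.5×13.0 + 5.0] = 0.400 × 11.5 = 4.6 L·cmH2O.
Power = 11 × 4.6 = 50.6 L·cmH2O/min.
× 0.098 J/(L·cmH2O) → 4.959 J/min.

5.0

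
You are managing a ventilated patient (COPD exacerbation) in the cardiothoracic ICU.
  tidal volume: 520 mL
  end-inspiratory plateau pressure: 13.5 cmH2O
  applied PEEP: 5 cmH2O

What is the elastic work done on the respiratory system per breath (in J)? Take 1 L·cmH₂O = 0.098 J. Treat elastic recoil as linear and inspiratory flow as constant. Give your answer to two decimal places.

Elastic work ≈ ½ × (Pplat − PEEP) × Vt = 0.5 × (13.5 − 5) × 0.520 L = 0.5 × 8.5 × 0.520 = 2.21 L·cmH2O.
× 0.098 J/(L·cmH2O) → 0.2166 J.

0.22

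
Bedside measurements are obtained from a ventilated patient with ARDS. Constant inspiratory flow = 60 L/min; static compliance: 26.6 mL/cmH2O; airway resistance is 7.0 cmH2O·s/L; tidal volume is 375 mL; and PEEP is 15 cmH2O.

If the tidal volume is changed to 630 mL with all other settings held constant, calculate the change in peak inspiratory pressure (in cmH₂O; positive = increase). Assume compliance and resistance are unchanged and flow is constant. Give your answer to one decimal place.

PIP = Vt/C + R·V̇ + PEEP (constant-flow equation of motion).
Only the elastic term changes: ΔPIP = ΔVt / C = (630 − 375) / 26.6 = 9.586 cmH2O.

9.6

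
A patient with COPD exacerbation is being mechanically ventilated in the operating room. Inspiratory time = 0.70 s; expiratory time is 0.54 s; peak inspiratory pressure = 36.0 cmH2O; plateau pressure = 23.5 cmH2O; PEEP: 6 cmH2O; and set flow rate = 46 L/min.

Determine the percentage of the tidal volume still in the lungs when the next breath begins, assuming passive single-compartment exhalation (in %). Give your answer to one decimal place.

Flow: 46 L/min ÷ 60 = 0.7667 L/s.
Vt = flow × Ti = 0.7667 L/s × 0.70 s × 1000 mL/L = 536.69 mL.
R = (PIP − Pplat)/V̇ = (36.0 − 23.5) / 0.7667 = 12.5/0.7667 = 16.304 cmH2O·s/L.
C = Vt/(Pplat − PEEP) = 536.69 / (23.5 − 6) = 536.69/17.5 = 30.668 mL/cmH2O.
τ = R × C = 16.304 × 0.03067 L/cmH2O = 0.5 s.
Fraction remaining at end-expiration = e^(−Te/τ) = e^(−0.54/0.5) = 0.3396 → 33.96%.

34.0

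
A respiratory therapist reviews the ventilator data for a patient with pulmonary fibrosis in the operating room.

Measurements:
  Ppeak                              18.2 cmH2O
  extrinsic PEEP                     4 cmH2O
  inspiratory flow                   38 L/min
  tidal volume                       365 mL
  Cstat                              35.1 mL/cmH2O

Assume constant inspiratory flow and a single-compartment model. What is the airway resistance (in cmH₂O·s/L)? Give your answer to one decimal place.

Flow: 38 L/min ÷ 60 = 0.6333 L/s.
Equation of motion (constant flow): PIP = Vt/C + R·V̇ + PEEP.
R·V̇ = PIP − Vt/C − PEEP = 18.2 − 365/35.1 − 4 = 18.2 − 10.399 − 4 = 3.801 cmH2O.
R = 3.801 / 0.6333 = 6.002 cmH2O·s/L.

6.0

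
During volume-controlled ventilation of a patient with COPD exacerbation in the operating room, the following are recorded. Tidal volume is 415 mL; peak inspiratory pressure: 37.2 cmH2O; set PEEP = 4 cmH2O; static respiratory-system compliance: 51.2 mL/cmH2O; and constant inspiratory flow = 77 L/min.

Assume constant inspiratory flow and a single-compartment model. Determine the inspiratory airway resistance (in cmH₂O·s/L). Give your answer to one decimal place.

19.6

Flow: 77 L/min ÷ 60 = 1.2833 L/s.
Equation of motion (constant flow): PIP = Vt/C + R·V̇ + PEEP.
R·V̇ = PIP − Vt/C − PEEP = 37.2 − 415/51.2 − 4 = 37.2 − 8.105 − 4 = 25.095 cmH2O.
R = 25.095 / 1.2833 = 19.555 cmH2O·s/L.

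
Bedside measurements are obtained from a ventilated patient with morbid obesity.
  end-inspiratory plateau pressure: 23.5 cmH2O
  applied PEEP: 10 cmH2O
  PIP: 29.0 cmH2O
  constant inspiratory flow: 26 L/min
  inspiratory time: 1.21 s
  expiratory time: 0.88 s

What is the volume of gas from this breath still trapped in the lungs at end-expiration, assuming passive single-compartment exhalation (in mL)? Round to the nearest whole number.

Flow: 26 L/min ÷ 60 = 0.4333 L/s.
Vt = flow × Ti = 0.4333 L/s × 1.21 s × 1000 mL/L = 524.29 mL.
R = (PIP − Pplat)/V̇ = (29.0 − 23.5) / 0.4333 = 5.5/0.4333 = 12.693 cmH2O·s/L.
C = Vt/(Pplat − PEEP) = 524.29 / (23.5 − 10) = 524.29/13.5 = 38.836 mL/cmH2O.
τ = R × C = 12.693 × 0.03884 L/cmH2O = 0.493 s.
Fraction remaining = e^(−Te/τ) = e^(−0.88/0.493) = 0.1678.
Trapped volume = 524.29 × 0.1678 = 87.976 mL.

88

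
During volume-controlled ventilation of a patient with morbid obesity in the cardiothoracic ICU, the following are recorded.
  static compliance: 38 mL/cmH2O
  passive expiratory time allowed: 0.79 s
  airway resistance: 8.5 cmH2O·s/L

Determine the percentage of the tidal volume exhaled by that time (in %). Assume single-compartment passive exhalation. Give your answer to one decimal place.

91.3

τ = R × C = 8.5 × 38 mL/cmH2O = 8.5 × 0.038 L/cmH2O = 0.323 s.
Passive exhalation: V(t)/V₀ = e^(−t/τ) = e^(−0.79/0.323) = 0.08666.
Fraction exhaled = 1 − 0.08666 = 0.9133 → 91.33%.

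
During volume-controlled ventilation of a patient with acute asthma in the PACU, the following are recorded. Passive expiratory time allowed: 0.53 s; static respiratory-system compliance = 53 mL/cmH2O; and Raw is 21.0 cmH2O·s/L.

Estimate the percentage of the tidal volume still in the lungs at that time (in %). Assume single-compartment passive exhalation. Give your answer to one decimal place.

τ = R × C = 21.0 × 53 mL/cmH2O = 21.0 × 0.053 L/cmH2O = 1.113 s.
Passive exhalation: V(t)/V₀ = e^(−t/τ) = e^(−0.53/1.113) = 0.6211.
Fraction remaining = 0.6211 → 62.11%.

62.1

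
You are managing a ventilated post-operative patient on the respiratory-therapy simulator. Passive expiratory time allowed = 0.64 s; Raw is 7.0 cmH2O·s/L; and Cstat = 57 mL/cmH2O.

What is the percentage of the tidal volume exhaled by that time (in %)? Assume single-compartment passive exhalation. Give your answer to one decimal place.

79.9

τ = R × C = 7.0 × 57 mL/cmH2O = 7.0 × 0.057 L/cmH2O = 0.399 s.
Passive exhalation: V(t)/V₀ = e^(−t/τ) = e^(−0.64/0.399) = 0.2011.
Fraction exhaled = 1 − 0.2011 = 0.7989 → 79.89%.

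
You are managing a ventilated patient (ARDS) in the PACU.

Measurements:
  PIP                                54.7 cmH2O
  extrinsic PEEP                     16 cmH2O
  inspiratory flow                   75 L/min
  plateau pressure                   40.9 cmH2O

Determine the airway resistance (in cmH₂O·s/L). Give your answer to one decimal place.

Flow: 75 L/min ÷ 60 = 1.25 L/s.
Raw = (PIP − Pplat) / flow = (54.7 − 40.9) / 1.25 = 13.8 / 1.25 = 11.04 cmH2O·s/L.

11.0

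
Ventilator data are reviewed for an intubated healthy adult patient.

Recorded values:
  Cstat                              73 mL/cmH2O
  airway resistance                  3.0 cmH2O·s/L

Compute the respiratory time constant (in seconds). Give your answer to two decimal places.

0.22

τ = R × C = 3.0 × 73 mL/cmH2O = 3.0 × 0.073 L/cmH2O = 0.219 s.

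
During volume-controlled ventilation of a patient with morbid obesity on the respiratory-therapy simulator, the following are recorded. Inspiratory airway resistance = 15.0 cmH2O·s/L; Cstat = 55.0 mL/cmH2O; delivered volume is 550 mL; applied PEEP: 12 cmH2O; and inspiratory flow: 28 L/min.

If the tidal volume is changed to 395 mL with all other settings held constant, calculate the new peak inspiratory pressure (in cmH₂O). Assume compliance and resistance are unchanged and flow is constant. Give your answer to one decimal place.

Flow: 28 L/min ÷ 60 = 0.4667 L/s.
PIP = Vt/C + R·V̇ + PEEP (constant-flow equation of motion).
Only the elastic term changes: ΔPIP = ΔVt / C = (395 − 550) / 55.0 = -2.818 cmH2O.
Original PIP = 550/55.0 + 15.0×0.4667 + 12 = 29.001 cmH2O; new PIP = 29.001 + (-2.818) = 26.183 cmH2O.

26.2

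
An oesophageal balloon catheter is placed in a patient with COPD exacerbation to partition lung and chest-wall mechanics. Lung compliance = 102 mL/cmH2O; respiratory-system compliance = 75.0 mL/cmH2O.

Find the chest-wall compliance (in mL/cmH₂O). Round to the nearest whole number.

1/Ccw = 1/Crs − 1/CL.
1/Ccw = 1/75.0 − 1/102 = 0.003529.
Ccw = 283.37 mL/cmH2O.

283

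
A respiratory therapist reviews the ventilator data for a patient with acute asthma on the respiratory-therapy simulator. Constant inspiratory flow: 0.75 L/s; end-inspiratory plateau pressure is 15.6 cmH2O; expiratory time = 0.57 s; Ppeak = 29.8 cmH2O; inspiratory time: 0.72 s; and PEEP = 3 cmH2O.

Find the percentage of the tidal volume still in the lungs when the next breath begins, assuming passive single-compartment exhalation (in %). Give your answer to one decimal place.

49.5

Vt = flow × Ti = 0.75 L/s × 0.72 s × 1000 mL/L = 540.0 mL.
R = (PIP − Pplat)/V̇ = (29.8 − 15.6) / 0.75 = 14.2/0.75 = 18.933 cmH2O·s/L.
C = Vt/(Pplat − PEEP) = 540.0 / (15.6 − 3) = 540.0/12.6 = 42.857 mL/cmH2O.
τ = R × C = 18.933 × 0.04286 L/cmH2O = 0.8115 s.
Fraction remaining at end-expiration = e^(−Te/τ) = e^(−0.57/0.8115) = 0.4954 → 49.54%.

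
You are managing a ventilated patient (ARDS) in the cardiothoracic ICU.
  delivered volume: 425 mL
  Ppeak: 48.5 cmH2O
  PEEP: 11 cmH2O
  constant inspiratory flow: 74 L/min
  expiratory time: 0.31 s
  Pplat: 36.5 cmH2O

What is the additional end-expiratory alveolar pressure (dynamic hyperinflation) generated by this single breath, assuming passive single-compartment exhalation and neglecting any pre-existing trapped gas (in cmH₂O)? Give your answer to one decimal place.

Flow: 74 L/min ÷ 60 = 1.2333 L/s.
R = (PIP − Pplat)/V̇ = (48.5 − 36.5) / 1.2333 = 12.0/1.2333 = 9.73 cmH2O·s/L.
C = Vt/(Pplat − PEEP) = 425.0 / (36.5 − 11) = 425.0/25.5 = 16.667 mL/cmH2O.
τ = R × C = 9.73 × 0.01667 L/cmH2O = 0.1622 s.
Fraction remaining = e^(−Te/τ) = e^(−0.31/0.1622) = 0.1479; trapped volume = 425.0 × 0.1479 = 62.858 mL.
Additional alveolar pressure from trapping ≈ V_trapped / C = 62.858 / 16.667 = 3.771 cmH2O.

3.8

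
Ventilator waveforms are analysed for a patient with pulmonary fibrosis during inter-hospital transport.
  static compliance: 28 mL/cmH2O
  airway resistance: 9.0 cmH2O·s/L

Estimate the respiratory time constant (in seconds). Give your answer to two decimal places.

0.25

τ = R × C = 9.0 × 28 mL/cmH2O = 9.0 × 0.028 L/cmH2O = 0.252 s.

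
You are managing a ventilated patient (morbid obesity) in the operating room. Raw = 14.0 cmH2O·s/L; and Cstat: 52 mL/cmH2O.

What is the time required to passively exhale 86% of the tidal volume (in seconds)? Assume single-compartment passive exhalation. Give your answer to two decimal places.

1.43

τ = R × C = 14.0 × 52 mL/cmH2O = 14.0 × 0.052 L/cmH2O = 0.728 s.
Exhaled fraction f = 1 − e^(−t/τ) → t = −τ·ln(1 − f) = −0.728·ln(0.14) = 1.431 s.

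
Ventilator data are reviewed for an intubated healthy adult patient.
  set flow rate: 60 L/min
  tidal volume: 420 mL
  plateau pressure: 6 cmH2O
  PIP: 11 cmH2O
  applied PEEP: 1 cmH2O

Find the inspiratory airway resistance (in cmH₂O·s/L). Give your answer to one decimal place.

5.0

Flow: 60 L/min ÷ 60 = 1 L/s.
Raw = (PIP − Pplat) / flow = (11 − 6) / 1 = 5.0 / 1 = 5.0 cmH2O·s/L.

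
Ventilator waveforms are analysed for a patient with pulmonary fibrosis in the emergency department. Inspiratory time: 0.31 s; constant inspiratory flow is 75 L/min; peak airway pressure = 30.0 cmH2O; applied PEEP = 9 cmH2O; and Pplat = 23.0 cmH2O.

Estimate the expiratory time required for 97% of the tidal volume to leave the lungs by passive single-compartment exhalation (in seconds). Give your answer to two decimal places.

0.54

Flow: 75 L/min ÷ 60 = 1.25 L/s.
Vt = flow × Ti = 1.25 L/s × 0.31 s × 1000 mL/L = 387.5 mL.
R = (PIP − Pplat)/V̇ = (30.0 − 23.0) / 1.25 = 7.0/1.25 = 5.6 cmH2O·s/L.
C = Vt/(Pplat − PEEP) = 387.5 / (23.0 − 9) = 387.5/14.0 = 27.679 mL/cmH2O.
τ = R × C = 5.6 × 0.02768 L/cmH2O = 0.155 s.
t = −τ·ln(1 − 0.97) = −0.155·ln(0.03) = 0.5435 s.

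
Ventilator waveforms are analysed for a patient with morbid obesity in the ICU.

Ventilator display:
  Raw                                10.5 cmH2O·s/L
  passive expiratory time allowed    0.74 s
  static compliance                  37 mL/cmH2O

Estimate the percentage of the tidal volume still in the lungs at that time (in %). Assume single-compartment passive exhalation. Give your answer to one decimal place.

τ = R × C = 10.5 × 37 mL/cmH2O = 10.5 × 0.037 L/cmH2O = 0.3885 s.
Passive exhalation: V(t)/V₀ = e^(−t/τ) = e^(−0.74/0.3885) = 0.1489.
Fraction remaining = 0.1489 → 14.89%.

14.9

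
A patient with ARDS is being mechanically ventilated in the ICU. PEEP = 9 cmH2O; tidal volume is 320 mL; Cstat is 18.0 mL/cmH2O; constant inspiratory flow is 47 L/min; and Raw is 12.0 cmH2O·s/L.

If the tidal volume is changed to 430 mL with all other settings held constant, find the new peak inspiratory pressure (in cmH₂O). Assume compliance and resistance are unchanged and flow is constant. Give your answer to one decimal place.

42.3

Flow: 47 L/min ÷ 60 = 0.7833 L/s.
PIP = Vt/C + R·V̇ + PEEP (constant-flow equation of motion).
Only the elastic term changes: ΔPIP = ΔVt / C = (430 − 320) / 18.0 = 6.111 cmH2O.
Original PIP = 320/18.0 + 12.0×0.7833 + 9 = 36.177 cmH2O; new PIP = 36.177 + (6.111) = 42.288 cmH2O.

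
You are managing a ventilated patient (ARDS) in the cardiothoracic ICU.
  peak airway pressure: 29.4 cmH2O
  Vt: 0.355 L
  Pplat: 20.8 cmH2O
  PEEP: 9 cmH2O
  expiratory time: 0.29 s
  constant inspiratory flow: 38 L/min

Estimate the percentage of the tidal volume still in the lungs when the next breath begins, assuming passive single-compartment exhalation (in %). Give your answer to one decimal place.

Flow: 38 L/min ÷ 60 = 0.6333 L/s.
R = (PIP − Pplat)/V̇ = (29.4 − 20.8) / 0.6333 = 8.6/0.6333 = 13.58 cmH2O·s/L.
C = Vt/(Pplat − PEEP) = 355.0 / (20.8 − 9) = 355.0/11.8 = 30.085 mL/cmH2O.
τ = R × C = 13.58 × 0.03009 L/cmH2O = 0.4086 s.
Fraction remaining at end-expiration = e^(−Te/τ) = e^(−0.29/0.4086) = 0.4918 → 49.18%.

49.2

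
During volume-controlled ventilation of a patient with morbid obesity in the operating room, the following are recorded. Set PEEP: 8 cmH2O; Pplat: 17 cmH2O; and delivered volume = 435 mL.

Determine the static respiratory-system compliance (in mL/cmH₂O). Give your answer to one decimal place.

Cstat = Vt / (Pplat − PEEP) = 435 / (17 − 8) = 435 / 9.0 = 48.333 mL/cmH2O.

48.3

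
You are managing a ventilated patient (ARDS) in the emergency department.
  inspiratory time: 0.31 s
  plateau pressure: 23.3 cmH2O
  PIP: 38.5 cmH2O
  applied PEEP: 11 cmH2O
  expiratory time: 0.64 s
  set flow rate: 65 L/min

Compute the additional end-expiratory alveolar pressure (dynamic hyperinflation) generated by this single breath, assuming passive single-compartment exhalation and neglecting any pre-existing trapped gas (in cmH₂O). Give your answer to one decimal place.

2.3

Flow: 65 L/min ÷ 60 = 1.0833 L/s.
Vt = flow × Ti = 1.0833 L/s × 0.31 s × 1000 mL/L = 335.82 mL.
R = (PIP − Pplat)/V̇ = (38.5 − 23.3) / 1.0833 = 15.2/1.0833 = 14.031 cmH2O·s/L.
C = Vt/(Pplat − PEEP) = 335.82 / (23.3 − 11) = 335.82/12.3 = 27.302 mL/cmH2O.
τ = R × C = 14.031 × 0.0273 L/cmH2O = 0.383 s.
Fraction remaining = e^(−Te/τ) = e^(−0.64/0.383) = 0.1881; trapped volume = 335.82 × 0.1881 = 63.168 mL.
Additional alveolar pressure from trapping ≈ V_trapped / C = 63.168 / 27.302 = 2.314 cmH2O.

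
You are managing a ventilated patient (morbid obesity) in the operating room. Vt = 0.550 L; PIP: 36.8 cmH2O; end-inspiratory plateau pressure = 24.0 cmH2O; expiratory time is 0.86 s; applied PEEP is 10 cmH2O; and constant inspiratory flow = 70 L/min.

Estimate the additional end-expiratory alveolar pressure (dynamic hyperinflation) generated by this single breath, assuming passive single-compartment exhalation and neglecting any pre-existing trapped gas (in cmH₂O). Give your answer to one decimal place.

1.9

Flow: 70 L/min ÷ 60 = 1.1667 L/s.
R = (PIP − Pplat)/V̇ = (36.8 − 24.0) / 1.1667 = 12.8/1.1667 = 10.971 cmH2O·s/L.
C = Vt/(Pplat − PEEP) = 550.0 / (24.0 − 10) = 550.0/14.0 = 39.286 mL/cmH2O.
τ = R × C = 10.971 × 0.03929 L/cmH2O = 0.4311 s.
Fraction remaining = e^(−Te/τ) = e^(−0.86/0.4311) = 0.136; trapped volume = 550.0 × 0.136 = 74.8 mL.
Additional alveolar pressure from trapping ≈ V_trapped / C = 74.8 / 39.286 = 1.904 cmH2O.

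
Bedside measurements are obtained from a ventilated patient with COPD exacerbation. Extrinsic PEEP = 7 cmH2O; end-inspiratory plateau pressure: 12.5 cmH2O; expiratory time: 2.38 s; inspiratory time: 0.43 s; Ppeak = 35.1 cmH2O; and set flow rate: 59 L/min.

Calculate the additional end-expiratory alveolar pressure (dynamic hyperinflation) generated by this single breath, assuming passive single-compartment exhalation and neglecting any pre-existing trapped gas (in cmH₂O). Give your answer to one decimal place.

Flow: 59 L/min ÷ 60 = 0.9833 L/s.
Vt = flow × Ti = 0.9833 L/s × 0.43 s × 1000 mL/L = 422.82 mL.
R = (PIP − Pplat)/V̇ = (35.1 − 12.5) / 0.9833 = 22.6/0.9833 = 22.984 cmH2O·s/L.
C = Vt/(Pplat − PEEP) = 422.82 / (12.5 − 7) = 422.82/5.5 = 76.876 mL/cmH2O.
τ = R × C = 22.984 × 0.07688 L/cmH2O = 1.767 s.
Fraction remaining = e^(−Te/τ) = e^(−2.38/1.767) = 0.26; trapped volume = 422.82 × 0.26 = 109.93 mL.
Additional alveolar pressure from trapping ≈ V_trapped / C = 109.93 / 76.876 = 1.43 cmH2O.

1.4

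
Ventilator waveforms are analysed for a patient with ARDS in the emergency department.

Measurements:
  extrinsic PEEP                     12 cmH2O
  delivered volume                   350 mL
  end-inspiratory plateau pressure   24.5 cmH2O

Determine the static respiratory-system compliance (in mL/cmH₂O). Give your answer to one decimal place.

Cstat = Vt / (Pplat − PEEP) = 350 / (24.5 − 12) = 350 / 12.5 = 28.0 mL/cmH2O.

28.0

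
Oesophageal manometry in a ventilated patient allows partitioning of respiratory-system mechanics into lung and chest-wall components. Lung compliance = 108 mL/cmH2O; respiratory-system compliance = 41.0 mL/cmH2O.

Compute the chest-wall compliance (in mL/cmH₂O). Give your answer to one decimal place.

66.1

1/Ccw = 1/Crs − 1/CL.
1/Ccw = 1/41.0 − 1/108 = 0.01513.
Ccw = 66.094 mL/cmH2O.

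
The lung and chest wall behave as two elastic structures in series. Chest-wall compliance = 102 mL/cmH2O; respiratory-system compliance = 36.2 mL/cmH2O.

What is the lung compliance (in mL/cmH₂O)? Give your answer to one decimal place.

1/CL = 1/Crs − 1/Ccw.
1/CL = 1/36.2 − 1/102 = 0.01782.
CL = 56.117 mL/cmH2O.

56.1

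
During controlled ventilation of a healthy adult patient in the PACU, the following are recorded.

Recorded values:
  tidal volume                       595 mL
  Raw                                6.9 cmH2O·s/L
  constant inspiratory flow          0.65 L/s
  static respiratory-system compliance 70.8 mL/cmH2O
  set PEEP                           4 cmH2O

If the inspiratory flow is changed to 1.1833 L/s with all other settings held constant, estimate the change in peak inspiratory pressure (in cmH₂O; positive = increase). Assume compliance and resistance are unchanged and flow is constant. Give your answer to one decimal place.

PIP = Vt/C + R·V̇ + PEEP (constant-flow equation of motion).
Only the resistive term changes: ΔPIP = R × ΔV̇ = 6.9 × (1.1833 − 0.65) = 6.9 × 0.5333 = 3.68 cmH2O.

3.7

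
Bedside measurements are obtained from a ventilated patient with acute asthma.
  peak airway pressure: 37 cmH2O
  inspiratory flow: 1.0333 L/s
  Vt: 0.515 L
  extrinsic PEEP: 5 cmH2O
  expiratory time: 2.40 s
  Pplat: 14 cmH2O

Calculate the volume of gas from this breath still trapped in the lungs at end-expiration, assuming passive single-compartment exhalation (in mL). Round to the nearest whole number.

78

R = (PIP − Pplat)/V̇ = (37 − 14) / 1.0333 = 23.0/1.0333 = 22.259 cmH2O·s/L.
C = Vt/(Pplat − PEEP) = 515.0 / (14 − 5) = 515.0/9.0 = 57.222 mL/cmH2O.
τ = R × C = 22.259 × 0.05722 L/cmH2O = 1.274 s.
Fraction remaining = e^(−Te/τ) = e^(−2.40/1.274) = 0.152.
Trapped volume = 515.0 × 0.152 = 78.28 mL.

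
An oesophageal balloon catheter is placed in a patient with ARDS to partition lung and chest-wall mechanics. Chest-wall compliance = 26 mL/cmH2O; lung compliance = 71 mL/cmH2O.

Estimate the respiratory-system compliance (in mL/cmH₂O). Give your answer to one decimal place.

Lung and chest wall are elastances in series: 1/Crs = 1/CL + 1/Ccw.
1/Crs = 1/71 + 1/26 = 0.05255.
Crs = 19.029 mL/cmH2O.

19.0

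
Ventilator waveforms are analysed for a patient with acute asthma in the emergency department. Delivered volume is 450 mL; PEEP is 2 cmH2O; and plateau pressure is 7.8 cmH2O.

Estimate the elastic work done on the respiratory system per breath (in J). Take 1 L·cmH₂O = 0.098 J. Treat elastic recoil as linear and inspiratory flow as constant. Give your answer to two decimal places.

Elastic work ≈ ½ × (Pplat − PEEP) × Vt = 0.5 × (7.8 − 2) × 0.450 L = 0.5 × 5.8 × 0.450 = 1.305 L·cmH2O.
× 0.098 J/(L·cmH2O) → 0.1279 J.

0.13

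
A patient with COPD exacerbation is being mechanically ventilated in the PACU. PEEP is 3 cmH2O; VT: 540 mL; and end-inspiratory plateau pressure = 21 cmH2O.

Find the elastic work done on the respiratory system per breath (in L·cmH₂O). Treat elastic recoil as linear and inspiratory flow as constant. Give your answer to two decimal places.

Elastic work ≈ ½ × (Pplat − PEEP) × Vt = 0.5 × (21 − 3) × 0.540 L = 0.5 × 18.0 × 0.540 = 4.86 L·cmH2O.

4.86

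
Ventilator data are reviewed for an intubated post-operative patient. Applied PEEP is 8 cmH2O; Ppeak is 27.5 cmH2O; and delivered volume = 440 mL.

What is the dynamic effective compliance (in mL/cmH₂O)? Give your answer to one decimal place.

Dynamic compliance = Vt / (PIP − PEEP) = 440 / (27.5 − 8) = 440 / 19.5 = 22.564 mL/cmH2O.

22.6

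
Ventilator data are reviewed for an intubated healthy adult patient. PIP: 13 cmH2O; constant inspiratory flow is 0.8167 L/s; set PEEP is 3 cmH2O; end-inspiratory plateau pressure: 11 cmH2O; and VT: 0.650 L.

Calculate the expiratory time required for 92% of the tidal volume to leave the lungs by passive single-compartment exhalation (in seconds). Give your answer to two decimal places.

R = (PIP − Pplat)/V̇ = (13 − 11) / 0.8167 = 2.0/0.8167 = 2.449 cmH2O·s/L.
C = Vt/(Pplat − PEEP) = 650.0 / (11 − 3) = 650.0/8.0 = 81.25 mL/cmH2O.
τ = R × C = 2.449 × 0.08125 L/cmH2O = 0.199 s.
t = −τ·ln(1 − 0.92) = −0.199·ln(0.08) = 0.5026 s.

0.50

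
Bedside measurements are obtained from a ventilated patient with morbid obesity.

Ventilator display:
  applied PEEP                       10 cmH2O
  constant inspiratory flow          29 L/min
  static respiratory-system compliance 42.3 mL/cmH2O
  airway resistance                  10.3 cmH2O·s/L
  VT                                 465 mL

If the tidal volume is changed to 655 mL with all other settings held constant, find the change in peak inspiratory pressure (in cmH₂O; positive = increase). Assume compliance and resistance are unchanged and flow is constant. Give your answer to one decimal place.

4.5

PIP = Vt/C + R·V̇ + PEEP (constant-flow equation of motion).
Only the elastic term changes: ΔPIP = ΔVt / C = (655 − 465) / 42.3 = 4.492 cmH2O.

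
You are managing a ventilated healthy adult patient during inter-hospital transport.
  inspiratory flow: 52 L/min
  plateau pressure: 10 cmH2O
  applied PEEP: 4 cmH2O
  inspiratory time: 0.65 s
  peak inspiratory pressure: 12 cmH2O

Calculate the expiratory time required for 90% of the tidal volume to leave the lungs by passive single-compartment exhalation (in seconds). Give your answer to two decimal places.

0.50

Flow: 52 L/min ÷ 60 = 0.8667 L/s.
Vt = flow × Ti = 0.8667 L/s × 0.65 s × 1000 mL/L = 563.36 mL.
R = (PIP − Pplat)/V̇ = (12 − 10) / 0.8667 = 2.0/0.8667 = 2.308 cmH2O·s/L.
C = Vt/(Pplat − PEEP) = 563.36 / (10 − 4) = 563.36/6.0 = 93.893 mL/cmH2O.
τ = R × C = 2.308 × 0.09389 L/cmH2O = 0.2167 s.
t = −τ·ln(1 − 0.90) = −0.2167·ln(0.1) = 0.499 s.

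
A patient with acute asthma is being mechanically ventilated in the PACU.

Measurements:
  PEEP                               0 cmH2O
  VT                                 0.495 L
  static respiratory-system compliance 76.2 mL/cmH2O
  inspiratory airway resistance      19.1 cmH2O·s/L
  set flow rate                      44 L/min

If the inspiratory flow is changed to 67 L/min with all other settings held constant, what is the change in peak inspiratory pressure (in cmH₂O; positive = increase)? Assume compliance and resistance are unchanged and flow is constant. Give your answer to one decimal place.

7.3

Flow: 44 L/min ÷ 60 = 0.7333 L/s.
New flow: 67 L/min ÷ 60 = 1.1167 L/s.
PIP = Vt/C + R·V̇ + PEEP (constant-flow equation of motion).
Only the resistive term changes: ΔPIP = R × ΔV̇ = 19.1 × (1.1167 − 0.7333) = 19.1 × 0.3834 = 7.323 cmH2O.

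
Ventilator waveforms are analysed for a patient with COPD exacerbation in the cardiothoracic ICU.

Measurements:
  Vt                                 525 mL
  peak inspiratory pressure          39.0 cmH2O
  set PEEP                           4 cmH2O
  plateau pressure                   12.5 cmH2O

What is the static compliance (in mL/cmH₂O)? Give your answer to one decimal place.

61.8

Cstat = Vt / (Pplat − PEEP) = 525 / (12.5 − 4) = 525 / 8.5 = 61.765 mL/cmH2O.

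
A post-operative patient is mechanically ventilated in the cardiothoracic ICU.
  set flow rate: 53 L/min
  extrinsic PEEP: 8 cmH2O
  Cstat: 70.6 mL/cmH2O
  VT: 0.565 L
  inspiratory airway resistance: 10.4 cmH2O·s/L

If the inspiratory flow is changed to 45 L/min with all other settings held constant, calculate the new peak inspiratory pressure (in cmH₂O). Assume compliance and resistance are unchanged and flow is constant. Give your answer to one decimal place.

Flow: 53 L/min ÷ 60 = 0.8833 L/s.
New flow: 45 L/min ÷ 60 = 0.75 L/s.
PIP = Vt/C + R·V̇ + PEEP (constant-flow equation of motion).
Only the resistive term changes: ΔPIP = R × ΔV̇ = 10.4 × (0.75 − 0.8833) = 10.4 × -0.1333 = -1.386 cmH2O.
Original PIP = 565/70.6 + 10.4×0.8833 + 8 = 25.189 cmH2O; new PIP = 25.189 + (-1.386) = 23.803 cmH2O.

23.8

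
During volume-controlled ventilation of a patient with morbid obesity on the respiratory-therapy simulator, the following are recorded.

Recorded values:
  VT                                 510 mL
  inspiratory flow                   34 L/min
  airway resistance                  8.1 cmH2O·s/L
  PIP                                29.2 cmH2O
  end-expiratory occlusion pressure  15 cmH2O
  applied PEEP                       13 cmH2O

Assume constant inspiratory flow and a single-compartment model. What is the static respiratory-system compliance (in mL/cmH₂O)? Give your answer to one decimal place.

53.1

Flow: 34 L/min ÷ 60 = 0.5667 L/s.
Total PEEP = 15 cmH2O (set 13 + intrinsic 2); this is the baseline alveolar pressure.
Equation of motion (constant flow): PIP = Vt/C + R·V̇ + PEEP.
Vt/C = PIP − R·V̇ − PEEP = 29.2 − 8.1×0.5667 − 15 = 29.2 − 4.59 − 15 = 9.61 cmH2O.
C = Vt / 9.61 = 510 / 9.61 = 53.07 mL/cmH2O.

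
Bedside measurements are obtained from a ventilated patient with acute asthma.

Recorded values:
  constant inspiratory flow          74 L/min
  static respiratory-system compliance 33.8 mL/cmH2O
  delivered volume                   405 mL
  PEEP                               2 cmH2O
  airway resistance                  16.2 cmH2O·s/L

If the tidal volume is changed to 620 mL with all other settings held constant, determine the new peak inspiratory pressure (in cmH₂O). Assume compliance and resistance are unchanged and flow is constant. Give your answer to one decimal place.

40.3

Flow: 74 L/min ÷ 60 = 1.2333 L/s.
PIP = Vt/C + R·V̇ + PEEP (constant-flow equation of motion).
Only the elastic term changes: ΔPIP = ΔVt / C = (620 − 405) / 33.8 = 6.361 cmH2O.
Original PIP = 405/33.8 + 16.2×1.2333 + 2 = 33.962 cmH2O; new PIP = 33.962 + (6.361) = 40.323 cmH2O.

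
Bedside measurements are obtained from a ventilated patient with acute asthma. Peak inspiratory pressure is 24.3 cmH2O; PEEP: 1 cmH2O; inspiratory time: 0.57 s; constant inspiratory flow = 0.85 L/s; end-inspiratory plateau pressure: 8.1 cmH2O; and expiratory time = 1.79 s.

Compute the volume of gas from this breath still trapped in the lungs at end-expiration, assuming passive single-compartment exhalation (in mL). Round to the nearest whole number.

Vt = flow × Ti = 0.85 L/s × 0.57 s × 1000 mL/L = 484.5 mL.
R = (PIP − Pplat)/V̇ = (24.3 − 8.1) / 0.85 = 16.2/0.85 = 19.059 cmH2O·s/L.
C = Vt/(Pplat − PEEP) = 484.5 / (8.1 − 1) = 484.5/7.1 = 68.239 mL/cmH2O.
τ = R × C = 19.059 × 0.06824 L/cmH2O = 1.301 s.
Fraction remaining = e^(−Te/τ) = e^(−1.79/1.301) = 0.2526.
Trapped volume = 484.5 × 0.2526 = 122.38 mL.

122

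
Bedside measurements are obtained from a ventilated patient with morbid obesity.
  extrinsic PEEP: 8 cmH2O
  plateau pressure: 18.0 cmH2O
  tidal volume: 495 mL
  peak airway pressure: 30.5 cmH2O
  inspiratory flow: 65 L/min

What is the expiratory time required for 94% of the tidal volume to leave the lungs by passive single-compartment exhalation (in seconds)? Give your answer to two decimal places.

Flow: 65 L/min ÷ 60 = 1.0833 L/s.
R = (PIP − Pplat)/V̇ = (30.5 − 18.0) / 1.0833 = 12.5/1.0833 = 11.539 cmH2O·s/L.
C = Vt/(Pplat − PEEP) = 495.0 / (18.0 − 8) = 495.0/10.0 = 49.5 mL/cmH2O.
τ = R × C = 11.539 × 0.0495 L/cmH2O = 0.5712 s.
t = −τ·ln(1 − 0.94) = −0.5712·ln(0.06) = 1.607 s.

1.61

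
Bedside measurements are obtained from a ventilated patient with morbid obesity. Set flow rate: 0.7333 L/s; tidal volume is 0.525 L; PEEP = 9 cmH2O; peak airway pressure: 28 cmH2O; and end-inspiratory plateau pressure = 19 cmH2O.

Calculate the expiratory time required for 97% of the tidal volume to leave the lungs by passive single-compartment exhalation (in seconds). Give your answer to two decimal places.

R = (PIP − Pplat)/V̇ = (28 − 19) / 0.7333 = 9.0/0.7333 = 12.273 cmH2O·s/L.
C = Vt/(Pplat − PEEP) = 525.0 / (19 − 9) = 525.0/10.0 = 52.5 mL/cmH2O.
τ = R × C = 12.273 × 0.0525 L/cmH2O = 0.6443 s.
t = −τ·ln(1 − 0.97) = −0.6443·ln(0.03) = 2.259 s.

2.26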